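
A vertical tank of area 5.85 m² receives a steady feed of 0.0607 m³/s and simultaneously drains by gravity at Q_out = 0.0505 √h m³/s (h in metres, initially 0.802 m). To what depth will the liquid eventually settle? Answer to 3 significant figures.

A dh/dt = Q_in − 0.0505 √h. Steady state requires inflow = outflow:
Q_in = 0.0505 √h_ss ⇒ √h_ss = 0.0607/0.0505 = 1.2020.
h_ss = 1.2020² = 1.4448 m. (Since h₀ = 0.802 m < h_ss, the level will rise toward this value.)

1.44 m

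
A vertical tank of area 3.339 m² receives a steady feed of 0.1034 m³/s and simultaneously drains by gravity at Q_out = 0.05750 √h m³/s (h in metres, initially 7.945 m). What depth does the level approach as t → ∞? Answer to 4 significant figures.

3.234 m

A dh/dt = Q_in − 0.05750 √h. Steady state requires inflow = outflow:
Q_in = 0.05750 √h_ss ⇒ √h_ss = 0.1034/0.05750 = 1.79826.
h_ss = 1.79826² = 3.23374 m. (Since h₀ = 7.945 m > h_ss, the level will fall toward this value.)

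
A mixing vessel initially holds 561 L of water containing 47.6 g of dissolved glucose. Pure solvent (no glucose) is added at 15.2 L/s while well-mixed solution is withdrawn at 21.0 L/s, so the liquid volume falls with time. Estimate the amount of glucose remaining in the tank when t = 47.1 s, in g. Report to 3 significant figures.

4.25 g

Total volume: dV/dt = Q_in − Q_out = -5.8000 L/s, so V(t) = 561 − 5.8000 t and V(47.1) = 287.82 L.
Species balance (pure solvent in): dm/dt = −Q_out · m/V(t).
dm/m = −Q_out dt/(V₀ − 5.8000 t); integrating gives ln(m/m₀) = −(Q_out/(Q_in−Q_out)) ln(V/V₀).
m = m₀ (V₀/V)^(Q_out/(Q_in−Q_out)) = 47.6 × (561/287.82)^(-3.6207) = 4.2480 g.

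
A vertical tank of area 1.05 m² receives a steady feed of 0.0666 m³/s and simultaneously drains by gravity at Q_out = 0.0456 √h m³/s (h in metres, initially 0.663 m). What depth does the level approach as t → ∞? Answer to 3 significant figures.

2.13 m

Volume balance on the tank: A dh/dt = Q_in − 0.0456 √h. At steady state dh/dt = 0:
Q_in = 0.0456 √h_ss ⇒ √h_ss = 0.0666/0.0456 = 1.4605.
h_ss = 1.4605² = 2.1331 m. (Since h₀ = 0.663 m < h_ss, the level will rise toward this value.)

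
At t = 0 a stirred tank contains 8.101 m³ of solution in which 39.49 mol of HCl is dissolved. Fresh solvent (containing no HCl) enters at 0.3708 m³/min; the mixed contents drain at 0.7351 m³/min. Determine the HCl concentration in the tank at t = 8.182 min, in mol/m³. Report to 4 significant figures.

3.056 mol/m³

Total volume: dV/dt = Q_in − Q_out = -0.364300 m³/min, so V(t) = 8.101 − 0.364300 t and V(8.182) = 5.12030 m³.
No HCl enters, so dm/dt = −Q_out · (m/V).
Separate: dm/m = −Q_out dt/V(t) ⇒ ln(m/m₀) = −(Q_out/(Q_in−Q_out)) ln(V/V₀).
m = m₀ (V₀/V)^(Q_out/(Q_in−Q_out)) = 39.49 × (8.101/5.12030)^(-2.01784) = 15.6475 mol.
C = m/V = 15.6475/5.12030 = 3.05598 mol/m³.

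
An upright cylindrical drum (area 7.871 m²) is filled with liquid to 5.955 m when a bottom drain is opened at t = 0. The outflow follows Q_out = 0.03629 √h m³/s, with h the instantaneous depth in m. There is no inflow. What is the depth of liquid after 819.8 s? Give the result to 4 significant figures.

0.3029 m

Mass balance (ρ constant): A dh/dt = −0.03629 √h.
∫ h^(−1/2) dh = −(0.03629/A) ∫ dt, giving 2√h = 2√h₀ − (0.03629/A) t.
√h = √5.955 − 0.03629·819.8/(2·7.871) = 2.44029 − 1.88988 = 0.550404.
h = 0.550404² = 0.302944 m.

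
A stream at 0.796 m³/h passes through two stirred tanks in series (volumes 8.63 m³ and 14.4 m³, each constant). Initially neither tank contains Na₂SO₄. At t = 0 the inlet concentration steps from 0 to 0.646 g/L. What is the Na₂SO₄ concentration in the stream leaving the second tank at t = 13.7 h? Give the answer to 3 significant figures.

0.163 g/L

Species balance on tank i: dCᵢ/dt = (Cᵢ₋₁ − Cᵢ)/τᵢ with τᵢ = Vᵢ/Q.
τ₁ = 8.63/0.796 = 10.842 h; τ₂ = 14.4/0.796 = 18.090 h.
Solving the cascade with C₁(0)=C₂(0)=0 gives C₂(t) = C_in[1 − (τ₁ e^(−t/τ₁) − τ₂ e^(−t/τ₂))/(τ₁ − τ₂)].
At t = 13.7: e^(−t/τ₁) = 0.28262, e^(−t/τ₂) = 0.46893.
C₂ = 0.646·[1 − (10.842·0.28262 − 18.090·0.46893)/(-7.2487)] = 0.646·0.25242 = 0.16306 g/L.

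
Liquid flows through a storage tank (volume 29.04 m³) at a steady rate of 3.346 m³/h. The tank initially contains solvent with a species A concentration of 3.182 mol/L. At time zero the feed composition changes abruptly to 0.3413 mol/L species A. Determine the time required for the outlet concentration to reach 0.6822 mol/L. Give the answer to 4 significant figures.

Species balance: V dC/dt = Q(C_in − C) ⇒ τ = V/Q = 8.67902 h.
C(t) = C_in + (C₀ − C_in) e^(−t/τ). Set C = 0.6822 and solve for t:
e^(−t/τ) = (C − C_in)/(C₀ − C_in) = (0.6822 − 0.3413)/(3.182 − 0.3413) = 0.120006
t = −τ ln(…) = 8.67902 × 2.12022 = 18.4014 h.

18.40 h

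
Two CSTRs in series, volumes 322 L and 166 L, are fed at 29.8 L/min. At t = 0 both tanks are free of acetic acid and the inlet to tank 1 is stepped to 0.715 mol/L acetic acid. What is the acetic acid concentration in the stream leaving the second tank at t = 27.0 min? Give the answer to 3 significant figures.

0.600 mol/L

Time constants: τᵢ = Vᵢ/Q for each well-mixed tank.
τ₁ = 322/29.8 = 10.805 min; τ₂ = 166/29.8 = 5.5705 min.
Tank 1: C₁ = C_in(1 − e^(−t/τ₁)). Tank 2 (τ₁ ≠ τ₂): C₂ = C_in[1 − (τ₁ e^(−t/τ₁) − τ₂ e^(−t/τ₂))/(τ₁ − τ₂)].
At t = 27.0: e^(−t/τ₁) = 0.082187, e^(−t/τ₂) = 0.0078520.
C₂ = 0.715·[1 − (10.805·0.082187 − 5.5705·0.0078520)/(5.2349)] = 0.715·0.83871 = 0.59968 mol/L.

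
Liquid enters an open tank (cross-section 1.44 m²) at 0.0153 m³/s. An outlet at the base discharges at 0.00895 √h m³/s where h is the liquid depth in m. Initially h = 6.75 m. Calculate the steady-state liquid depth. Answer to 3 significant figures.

2.92 m

A dh/dt = Q_in − 0.00895 √h. Steady state requires inflow = outflow:
Q_in = 0.00895 √h_ss ⇒ √h_ss = 0.0153/0.00895 = 1.7095.
h_ss = 1.7095² = 2.9224 m. (Since h₀ = 6.75 m > h_ss, the level will fall toward this value.)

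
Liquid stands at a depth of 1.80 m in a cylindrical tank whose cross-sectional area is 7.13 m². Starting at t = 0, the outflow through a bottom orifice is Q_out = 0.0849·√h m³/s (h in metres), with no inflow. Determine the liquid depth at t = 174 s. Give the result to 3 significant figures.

0.0934 m

With no inflow, A dh/dt = −0.0849 √h.
∫ h^(−1/2) dh = −(0.0849/A) ∫ dt, giving 2√h = 2√h₀ − (0.0849/A) t.
√h = √1.80 − 0.0849·174/(2·7.13) = 1.3416 − 1.0359 = 0.30569.
h = 0.30569² = 0.093449 m.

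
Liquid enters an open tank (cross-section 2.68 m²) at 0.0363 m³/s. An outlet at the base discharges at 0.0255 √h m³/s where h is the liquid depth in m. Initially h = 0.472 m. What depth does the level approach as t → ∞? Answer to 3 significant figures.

Level balance: A dh/dt = 0.0363 − 0.0255 √h. Setting dh/dt = 0:
Q_in = 0.0255 √h_ss ⇒ √h_ss = 0.0363/0.0255 = 1.4235.
h_ss = 1.4235² = 2.0264 m. (Since h₀ = 0.472 m < h_ss, the level will rise toward this value.)

2.03 m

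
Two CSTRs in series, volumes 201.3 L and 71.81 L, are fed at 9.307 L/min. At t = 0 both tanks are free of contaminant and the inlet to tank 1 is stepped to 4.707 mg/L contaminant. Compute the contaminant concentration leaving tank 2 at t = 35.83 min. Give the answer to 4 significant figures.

3.336 mg/L

Time constants: τᵢ = Vᵢ/Q for each well-mixed tank.
τ₁ = 201.3/9.307 = 21.6289 min; τ₂ = 71.81/9.307 = 7.71570 min.
Tank 1: C₁ = C_in(1 − e^(−t/τ₁)). Tank 2 (τ₁ ≠ τ₂): C₂ = C_in[1 − (τ₁ e^(−t/τ₁) − τ₂ e^(−t/τ₂))/(τ₁ − τ₂)].
At t = 35.83: e^(−t/τ₁) = 0.190790, e^(−t/τ₂) = 0.00962126.
C₂ = 4.707·[1 − (21.6289·0.190790 − 7.71570·0.00962126)/(13.9132)] = 4.707·0.708741 = 3.33604 mg/L.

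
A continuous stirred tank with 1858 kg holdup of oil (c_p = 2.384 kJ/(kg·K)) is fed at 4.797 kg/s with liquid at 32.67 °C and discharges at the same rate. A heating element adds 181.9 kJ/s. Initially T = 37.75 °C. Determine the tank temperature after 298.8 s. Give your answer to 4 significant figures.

43.57 °C

M c_p dT/dt = ṁ c_p (T_in − T) + Q̇.
Rearrange: dT/dt = (T_ss − T)/τ with τ = M/ṁ = 387.325 s and T_ss = T_in + Q̇/(ṁ c_p) = 48.5758 °C.
Solution: T(t) = T_ss + (T₀ − T_ss) e^(−t/τ).
T(298.8) = 48.5758 + (-10.8258)·e^(−298.8/387.325) = 48.5758 + (-10.8258)·0.462345 = 43.5706 °C.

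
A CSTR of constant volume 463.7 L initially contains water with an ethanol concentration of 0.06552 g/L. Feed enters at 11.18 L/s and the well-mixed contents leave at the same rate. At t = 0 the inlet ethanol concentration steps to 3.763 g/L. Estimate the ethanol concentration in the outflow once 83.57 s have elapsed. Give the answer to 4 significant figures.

Transient balance on the dissolved component: V dC/dt = Q(C_in − C).
Time constant τ = V/Q = 463.7/11.18 = 41.4758 s.
Solution: C(t) = C_in + (C₀ − C_in) e^(−t/τ).
C(83.57) = 3.763 + (0.06552 − 3.763)·e^(−83.57/41.4758) = 3.763 + (-3.69748)·0.133333 = 3.27000 g/L.

3.270 g/L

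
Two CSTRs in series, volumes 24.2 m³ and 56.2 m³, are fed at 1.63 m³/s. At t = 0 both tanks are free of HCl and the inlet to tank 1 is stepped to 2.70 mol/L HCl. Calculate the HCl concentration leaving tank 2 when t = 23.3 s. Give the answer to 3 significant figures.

Each tank obeys Vᵢ dCᵢ/dt = Q(Cᵢ₋₁ − Cᵢ), so τᵢ = Vᵢ/Q.
τ₁ = 24.2/1.63 = 14.847 s; τ₂ = 56.2/1.63 = 34.479 s.
Tank 1: C₁ = C_in(1 − e^(−t/τ₁)). Tank 2 (τ₁ ≠ τ₂): C₂ = C_in[1 − (τ₁ e^(−t/τ₁) − τ₂ e^(−t/τ₂))/(τ₁ − τ₂)].
At t = 23.3: e^(−t/τ₁) = 0.20817, e^(−t/τ₂) = 0.50876.
C₂ = 2.70·[1 − (14.847·0.20817 − 34.479·0.50876)/(-19.632)] = 2.70·0.26393 = 0.71260 mol/L.

0.713 mol/L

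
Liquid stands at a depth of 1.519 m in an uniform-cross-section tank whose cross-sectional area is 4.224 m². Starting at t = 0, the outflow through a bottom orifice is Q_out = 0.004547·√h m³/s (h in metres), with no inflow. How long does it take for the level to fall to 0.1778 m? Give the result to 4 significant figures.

1506 s

Mass balance (ρ constant): A dh/dt = −0.004547 √h.
This is separable: 2 d(√h)/dt = −0.004547/A, so √h = √h₀ − (0.004547/(2A)) t.
t = 2A(√h₀ − √h)/0.004547 = 2·4.224·(√1.519 − √0.1778)/0.004547
  = 8.44800 × (1.23248 − 0.421663) / 0.004547 = 1506.43 s.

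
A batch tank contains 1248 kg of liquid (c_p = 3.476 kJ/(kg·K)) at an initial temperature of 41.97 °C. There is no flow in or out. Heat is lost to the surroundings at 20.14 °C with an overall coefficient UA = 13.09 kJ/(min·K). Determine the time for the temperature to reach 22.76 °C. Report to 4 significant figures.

M c_p dT/dt = −UA(T − T_amb).
τ = M c_p/UA = 331.402 min; T_ss = T_amb = 20.1400 °C.
T(t) = T_ss + (T₀ − T_ss)e^(−t/τ); set T = 22.76:
t = −τ ln[(T − T_ss)/(T₀ − T_ss)] = −331.402 · ln(0.120018) = 702.608 min.

702.6 min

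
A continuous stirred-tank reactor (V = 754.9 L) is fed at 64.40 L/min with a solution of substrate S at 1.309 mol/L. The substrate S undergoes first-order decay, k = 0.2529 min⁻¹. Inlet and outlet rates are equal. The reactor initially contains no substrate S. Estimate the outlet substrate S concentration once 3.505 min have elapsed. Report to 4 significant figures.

0.2293 mol/L

V dC/dt = Q(C_in − C) − k V C.
dC/dt = (Q/V) C_in − (Q/V + k) C; effective rate a = Q/V + k = 0.0853093 + 0.2529 = 0.338209 min⁻¹.
C_ss = Q C_in/(Q + kV) = 0.330180 mol/L; C(t) = C_ss + (C₀ − C_ss) e^(−a t).
C(3.505) = 0.330180 + (-0.330180)·e^(−0.338209·3.505) = 0.330180 + (-0.330180)·0.305617 = 0.229271 mol/L.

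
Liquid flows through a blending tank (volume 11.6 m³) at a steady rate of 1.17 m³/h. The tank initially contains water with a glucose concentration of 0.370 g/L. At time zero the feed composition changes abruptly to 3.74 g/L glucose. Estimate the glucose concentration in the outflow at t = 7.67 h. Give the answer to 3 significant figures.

2.19 g/L

Mass balance on the solute (V constant): V dC/dt = Q(C_in − C).
Time constant τ = V/Q = 11.6/1.17 = 9.9145 h.
Solution: C(t) = C_in + (C₀ − C_in) e^(−t/τ).
C(7.67) = 3.74 + (0.370 − 3.74)·e^(−7.67/9.9145) = 3.74 + (-3.3700)·0.46134 = 2.1853 g/L.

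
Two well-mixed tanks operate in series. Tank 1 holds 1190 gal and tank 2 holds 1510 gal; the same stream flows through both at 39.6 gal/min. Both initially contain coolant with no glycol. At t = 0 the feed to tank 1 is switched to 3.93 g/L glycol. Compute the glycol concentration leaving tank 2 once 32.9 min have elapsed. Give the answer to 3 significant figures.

Species balance on tank i: dCᵢ/dt = (Cᵢ₋₁ − Cᵢ)/τᵢ with τᵢ = Vᵢ/Q.
τ₁ = 1190/39.6 = 30.051 min; τ₂ = 1510/39.6 = 38.131 min.
Tank 1: C₁ = C_in(1 − e^(−t/τ₁)). Tank 2 (τ₁ ≠ τ₂): C₂ = C_in[1 − (τ₁ e^(−t/τ₁) − τ₂ e^(−t/τ₂))/(τ₁ − τ₂)].
At t = 32.9: e^(−t/τ₁) = 0.33460, e^(−t/τ₂) = 0.42198.
C₂ = 3.93·[1 − (30.051·0.33460 − 38.131·0.42198)/(-8.0808)] = 3.93·0.25309 = 0.99465 g/L.

0.995 g/L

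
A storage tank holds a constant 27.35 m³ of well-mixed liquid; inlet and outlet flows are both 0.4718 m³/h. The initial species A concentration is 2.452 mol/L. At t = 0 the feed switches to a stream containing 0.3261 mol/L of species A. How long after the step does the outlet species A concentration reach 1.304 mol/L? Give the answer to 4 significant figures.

45.02 h

Species balance: V dC/dt = Q(C_in − C) ⇒ τ = V/Q = 57.9695 h.
C(t) = C_in + (C₀ − C_in) e^(−t/τ). Set C = 1.304 and solve for t:
e^(−t/τ) = (C − C_in)/(C₀ − C_in) = (1.304 − 0.3261)/(2.452 − 0.3261) = 0.459993
t = −τ ln(…) = 57.9695 × 0.776543 = 45.0158 h.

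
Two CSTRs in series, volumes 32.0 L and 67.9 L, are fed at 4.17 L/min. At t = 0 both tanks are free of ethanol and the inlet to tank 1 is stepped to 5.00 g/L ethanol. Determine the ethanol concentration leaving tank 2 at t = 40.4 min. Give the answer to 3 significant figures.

4.23 g/L

Each tank obeys Vᵢ dCᵢ/dt = Q(Cᵢ₋₁ − Cᵢ), so τᵢ = Vᵢ/Q.
τ₁ = 32.0/4.17 = 7.6739 min; τ₂ = 67.9/4.17 = 16.283 min.
Solving the cascade with C₁(0)=C₂(0)=0 gives C₂(t) = C_in[1 − (τ₁ e^(−t/τ₁) − τ₂ e^(−t/τ₂))/(τ₁ − τ₂)].
At t = 40.4: e^(−t/τ₁) = 0.0051713, e^(−t/τ₂) = 0.083650.
C₂ = 5.00·[1 − (7.6739·0.0051713 − 16.283·0.083650)/(-8.6091)] = 5.00·0.84640 = 4.2320 g/L.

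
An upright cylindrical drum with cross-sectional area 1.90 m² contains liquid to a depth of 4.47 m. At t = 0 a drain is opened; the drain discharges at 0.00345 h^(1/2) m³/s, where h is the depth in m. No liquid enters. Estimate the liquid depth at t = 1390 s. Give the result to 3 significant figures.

0.726 m

With no inflow, A dh/dt = −0.00345 √h.
∫ h^(−1/2) dh = −(0.00345/A) ∫ dt, giving 2√h = 2√h₀ − (0.00345/A) t.
√h = √4.47 − 0.00345·1390/(2·1.90) = 2.1142 − 1.2620 = 0.85226.
h = 0.85226² = 0.72635 m.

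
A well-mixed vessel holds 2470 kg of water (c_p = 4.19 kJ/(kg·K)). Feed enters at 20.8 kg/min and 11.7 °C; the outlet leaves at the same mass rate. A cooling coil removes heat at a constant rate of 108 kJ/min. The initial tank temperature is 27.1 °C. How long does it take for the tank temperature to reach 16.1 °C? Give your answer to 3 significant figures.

128 min

M c_p dT/dt = ṁ c_p (T_in − T) − Q̇.
τ = M/ṁ = 118.75 min; T_ss = T_in − Q̇/(ṁ c_p) = 10.461 °C.
T(t) = T_ss + (T₀ − T_ss) e^(−t/τ). Set T = 16.1:
e^(−t/τ) = (16.1 − 10.461)/(27.1 − 10.461) = 0.33891
t = −118.75 · ln(0.33891) = 128.49 min.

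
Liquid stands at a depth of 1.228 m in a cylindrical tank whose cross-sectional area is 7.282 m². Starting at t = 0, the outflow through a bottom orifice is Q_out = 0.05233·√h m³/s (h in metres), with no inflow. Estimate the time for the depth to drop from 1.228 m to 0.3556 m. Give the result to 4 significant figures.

142.4 s

With no inflow, A dh/dt = −0.05233 √h.
∫ h^(−1/2) dh = −(0.05233/A) ∫ dt, giving 2√h = 2√h₀ − (0.05233/A) t.
t = 2A(√h₀ − √h)/0.05233 = 2·7.282·(√1.228 − √0.3556)/0.05233
  = 14.5640 × (1.10815 − 0.596322) / 0.05233 = 142.448 s.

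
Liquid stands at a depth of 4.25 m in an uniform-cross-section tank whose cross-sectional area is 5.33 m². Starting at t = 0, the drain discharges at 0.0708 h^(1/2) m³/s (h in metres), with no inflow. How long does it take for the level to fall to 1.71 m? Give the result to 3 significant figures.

114 s

A dh/dt = −Q_out = −0.0708 √h.
Separate and integrate: 2(√h − √h₀) = −(0.0708/A) t.
t = 2A(√h₀ − √h)/0.0708 = 2·5.33·(√4.25 − √1.71)/0.0708
  = 10.660 × (2.0616 − 1.3077) / 0.0708 = 113.51 s.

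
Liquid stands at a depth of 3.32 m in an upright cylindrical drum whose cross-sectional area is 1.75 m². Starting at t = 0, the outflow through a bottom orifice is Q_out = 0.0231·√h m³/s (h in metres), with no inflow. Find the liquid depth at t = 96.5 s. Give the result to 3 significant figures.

Volume balance on the tank: A dh/dt = −0.0231 √h.
Separate and integrate: 2(√h − √h₀) = −(0.0231/A) t.
√h = √3.32 − 0.0231·96.5/(2·1.75) = 1.8221 − 0.63690 = 1.1852.
h = 1.1852² = 1.4047 m.

1.40 m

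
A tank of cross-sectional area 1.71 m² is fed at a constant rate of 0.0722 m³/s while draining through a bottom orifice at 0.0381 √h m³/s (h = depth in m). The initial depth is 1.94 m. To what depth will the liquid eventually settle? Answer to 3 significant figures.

3.59 m

Level balance: A dh/dt = 0.0722 − 0.0381 √h. Setting dh/dt = 0:
Q_in = 0.0381 √h_ss ⇒ √h_ss = 0.0722/0.0381 = 1.8950.
h_ss = 1.8950² = 3.5911 m. (Since h₀ = 1.94 m < h_ss, the level will rise toward this value.)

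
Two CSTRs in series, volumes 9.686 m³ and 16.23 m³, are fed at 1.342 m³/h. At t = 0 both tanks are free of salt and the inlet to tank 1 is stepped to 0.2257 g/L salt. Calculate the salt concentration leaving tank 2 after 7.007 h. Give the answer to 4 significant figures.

Species balance on tank i: dCᵢ/dt = (Cᵢ₋₁ − Cᵢ)/τᵢ with τᵢ = Vᵢ/Q.
τ₁ = 9.686/1.342 = 7.21759 h; τ₂ = 16.23/1.342 = 12.0939 h.
Solving the cascade with C₁(0)=C₂(0)=0 gives C₂(t) = C_in[1 − (τ₁ e^(−t/τ₁) − τ₂ e^(−t/τ₂))/(τ₁ − τ₂)].
At t = 7.007: e^(−t/τ₁) = 0.378771, e^(−t/τ₂) = 0.560244.
C₂ = 0.2257·[1 − (7.21759·0.378771 − 12.0939·0.560244)/(-4.87630)] = 0.2257·0.171153 = 0.0386291 g/L.

0.03863 g/L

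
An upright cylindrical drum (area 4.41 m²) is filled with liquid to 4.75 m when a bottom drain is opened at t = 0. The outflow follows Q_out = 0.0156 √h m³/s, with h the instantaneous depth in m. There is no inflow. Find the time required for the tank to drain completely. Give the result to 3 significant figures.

1230 s

Mass balance (ρ constant): A dh/dt = −0.0156 √h.
Separate and integrate: 2(√h − √h₀) = −(0.0156/A) t.
Set h = 0: 2√h₀ = (0.0156/A) t_empty ⇒ t_empty = 2A√h₀/0.0156.
t_empty = 2·4.41·√4.75/0.0156 = 8.8200·2.1794/0.0156 = 1232.2 s.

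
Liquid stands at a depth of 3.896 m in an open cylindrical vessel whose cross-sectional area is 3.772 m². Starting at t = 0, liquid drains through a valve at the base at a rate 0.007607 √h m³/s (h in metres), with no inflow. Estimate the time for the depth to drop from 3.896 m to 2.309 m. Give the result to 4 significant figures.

450.5 s

Volume balance on the tank: A dh/dt = −0.007607 √h.
Separate and integrate: 2(√h − √h₀) = −(0.007607/A) t.
t = 2A(√h₀ − √h)/0.007607 = 2·3.772·(√3.896 − √2.309)/0.007607
  = 7.54400 × (1.97383 − 1.51954) / 0.007607 = 450.527 s.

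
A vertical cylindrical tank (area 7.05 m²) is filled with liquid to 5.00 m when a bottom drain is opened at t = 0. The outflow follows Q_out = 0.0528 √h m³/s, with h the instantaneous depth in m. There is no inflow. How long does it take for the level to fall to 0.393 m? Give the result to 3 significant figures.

Mass balance (ρ constant): A dh/dt = −0.0528 √h.
∫ h^(−1/2) dh = −(0.0528/A) ∫ dt, giving 2√h = 2√h₀ − (0.0528/A) t.
t = 2A(√h₀ − √h)/0.0528 = 2·7.05·(√5.00 − √0.393)/0.0528
  = 14.100 × (2.2361 − 0.62690) / 0.0528 = 429.72 s.

430 s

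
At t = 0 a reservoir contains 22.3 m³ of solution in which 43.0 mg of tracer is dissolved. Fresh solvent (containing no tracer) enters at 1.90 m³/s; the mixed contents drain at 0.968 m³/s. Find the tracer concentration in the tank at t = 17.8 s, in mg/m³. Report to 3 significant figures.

Let m(t) be the amount of tracer. Volume: V(t) = V₀ + (Q_in − Q_out) t = 22.3 + 0.93200 t; V(17.8) = 38.890 m³.
Solute balance: dm/dt = 0 − Q_out C = −Q_out m/V(t).
dm/m = −Q_out dt/(V₀ + 0.93200 t); integrating gives ln(m/m₀) = −(Q_out/(Q_in−Q_out)) ln(V/V₀).
m = m₀ (V₀/V)^(Q_out/(Q_in−Q_out)) = 43.0 × (22.3/38.890)^(1.0386) = 24.133 mg.
C = m/V = 24.133/38.890 = 0.62055 mg/m³.

0.621 mg/m³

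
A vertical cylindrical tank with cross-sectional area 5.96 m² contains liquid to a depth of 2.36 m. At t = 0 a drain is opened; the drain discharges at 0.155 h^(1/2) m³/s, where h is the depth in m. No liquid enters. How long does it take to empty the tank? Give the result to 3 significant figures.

With no inflow, A dh/dt = −0.155 √h.
Separate and integrate: 2(√h − √h₀) = −(0.155/A) t.
Set h = 0: 2√h₀ = (0.155/A) t_empty ⇒ t_empty = 2A√h₀/0.155.
t_empty = 2·5.96·√2.36/0.155 = 11.920·1.5362/0.155 = 118.14 s.

118 s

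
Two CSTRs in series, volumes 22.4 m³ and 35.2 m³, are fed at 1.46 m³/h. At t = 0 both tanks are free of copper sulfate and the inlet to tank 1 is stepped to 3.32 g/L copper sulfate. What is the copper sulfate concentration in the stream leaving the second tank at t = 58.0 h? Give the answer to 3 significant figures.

Time constants: τᵢ = Vᵢ/Q for each well-mixed tank.
τ₁ = 22.4/1.46 = 15.342 h; τ₂ = 35.2/1.46 = 24.110 h.
Tank 1: C₁ = C_in(1 − e^(−t/τ₁)). Tank 2 (τ₁ ≠ τ₂): C₂ = C_in[1 − (τ₁ e^(−t/τ₁) − τ₂ e^(−t/τ₂))/(τ₁ − τ₂)].
At t = 58.0: e^(−t/τ₁) = 0.022815, e^(−t/τ₂) = 0.090204.
C₂ = 3.32·[1 − (15.342·0.022815 − 24.110·0.090204)/(-8.7671)] = 3.32·0.79186 = 2.6290 g/L.

2.63 g/L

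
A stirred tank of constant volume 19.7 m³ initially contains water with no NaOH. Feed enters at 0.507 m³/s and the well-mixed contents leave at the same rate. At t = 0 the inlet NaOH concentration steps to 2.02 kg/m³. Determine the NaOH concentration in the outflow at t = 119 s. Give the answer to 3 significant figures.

Mass balance on the solute (V constant): V dC/dt = Q(C_in − C).
Rewrite as dC/dt + C/τ = C_in/τ, τ = V/Q = 38.856 s.
Solution: C(t) = C_in + (C₀ − C_in) e^(−t/τ).
C(119) = 2.02 + (0 − 2.02)·e^(−119/38.856) = 2.02 + (-2.0200)·0.046766 = 1.9255 kg/m³.

1.93 kg/m³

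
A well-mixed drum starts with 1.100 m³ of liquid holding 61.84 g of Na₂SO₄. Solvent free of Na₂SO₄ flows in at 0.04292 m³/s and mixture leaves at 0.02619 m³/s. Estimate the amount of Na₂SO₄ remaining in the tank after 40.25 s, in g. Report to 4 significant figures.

29.28 g

Total volume: dV/dt = Q_in − Q_out = 0.0167300 m³/s, so V(t) = 1.100 + 0.0167300 t and V(40.25) = 1.77338 m³.
Solute balance: dm/dt = 0 − Q_out C = −Q_out m/V(t).
Separate: dm/m = −Q_out dt/V(t) ⇒ ln(m/m₀) = −(Q_out/(Q_in−Q_out)) ln(V/V₀).
m = m₀ (V₀/V)^(Q_out/(Q_in−Q_out)) = 61.84 × (1.100/1.77338)^(1.56545) = 29.2806 g.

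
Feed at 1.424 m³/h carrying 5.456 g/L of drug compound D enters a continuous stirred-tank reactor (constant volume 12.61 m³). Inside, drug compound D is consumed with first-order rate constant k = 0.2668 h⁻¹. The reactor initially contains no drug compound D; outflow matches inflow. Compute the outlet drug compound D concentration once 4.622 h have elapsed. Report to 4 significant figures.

1.342 g/L

Species balance: V dC/dt = Q C_in − Q C − k V C.
dC/dt = (Q/V) C_in − (Q/V + k) C; effective rate a = Q/V + k = 0.112926 + 0.2668 = 0.379726 h⁻¹.
C_ss = Q C_in/(Q + kV) = 1.62255 g/L; C(t) = C_ss + (C₀ − C_ss) e^(−a t).
C(4.622) = 1.62255 + (-1.62255)·e^(−0.379726·4.622) = 1.62255 + (-1.62255)·0.172891 = 1.34203 g/L.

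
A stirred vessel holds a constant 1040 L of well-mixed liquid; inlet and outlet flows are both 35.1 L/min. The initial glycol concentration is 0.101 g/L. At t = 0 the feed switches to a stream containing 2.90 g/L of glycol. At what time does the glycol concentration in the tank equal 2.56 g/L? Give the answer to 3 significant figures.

Unsteady species balance (constant V, well mixed): V dC/dt = Q(C_in − C), so τ = V/Q = 29.630 min.
C(t) = C_in + (C₀ − C_in) e^(−t/τ). Set C = 2.56 and solve for t:
e^(−t/τ) = (C − C_in)/(C₀ − C_in) = (2.56 − 2.90)/(0.101 − 2.90) = 0.12147
t = −τ ln(…) = 29.630 × 2.1081 = 62.461 min.

62.5 min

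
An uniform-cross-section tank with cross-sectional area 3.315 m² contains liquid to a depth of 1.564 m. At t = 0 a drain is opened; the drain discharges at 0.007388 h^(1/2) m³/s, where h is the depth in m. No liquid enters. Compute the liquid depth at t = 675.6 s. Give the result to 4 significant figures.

Volume balance on the tank: A dh/dt = −0.007388 √h.
This is separable: 2 d(√h)/dt = −0.007388/A, so √h = √h₀ − (0.007388/(2A)) t.
√h = √1.564 − 0.007388·675.6/(2·3.315) = 1.25060 − 0.752841 = 0.497759.
h = 0.497759² = 0.247764 m.

0.2478 m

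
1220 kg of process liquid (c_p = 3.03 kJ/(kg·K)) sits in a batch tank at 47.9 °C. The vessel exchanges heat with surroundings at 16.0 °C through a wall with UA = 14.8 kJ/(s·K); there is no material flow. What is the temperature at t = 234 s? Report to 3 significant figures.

28.5 °C

Lumped-capacitance energy balance: M c_p dT/dt = UA(T_amb − T).
dT/dt = (T_ss − T)/τ with T_ss = T_amb = 16.000 °C, τ = M c_p/UA = 1220·3.03/14.8 = 249.77 s.
This is linear first-order; T(t) = T_ss + (T₀ − T_ss) e^(−t/τ).
T(234) = 16.000 + (31.900)·0.39186 = 28.500 °C.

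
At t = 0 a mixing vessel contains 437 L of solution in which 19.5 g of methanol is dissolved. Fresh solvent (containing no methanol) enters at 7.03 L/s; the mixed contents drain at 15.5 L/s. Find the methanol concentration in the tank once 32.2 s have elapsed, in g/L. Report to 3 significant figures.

Total volume: dV/dt = Q_in − Q_out = -8.4700 L/s, so V(t) = 437 − 8.4700 t and V(32.2) = 164.27 L.
No methanol enters, so dm/dt = −Q_out · (m/V).
Separate: dm/m = −Q_out dt/V(t) ⇒ ln(m/m₀) = −(Q_out/(Q_in−Q_out)) ln(V/V₀).
m = m₀ (V₀/V)^(Q_out/(Q_in−Q_out)) = 19.5 × (437/164.27)^(-1.8300) = 3.2539 g.
C = m/V = 3.2539/164.27 = 0.019809 g/L.

0.0198 g/L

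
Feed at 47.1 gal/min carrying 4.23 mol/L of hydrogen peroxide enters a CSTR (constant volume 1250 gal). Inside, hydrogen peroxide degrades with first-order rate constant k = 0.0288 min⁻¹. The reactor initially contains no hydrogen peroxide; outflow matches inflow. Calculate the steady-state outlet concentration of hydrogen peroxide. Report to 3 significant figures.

2.40 mol/L

Species balance: V dC/dt = Q C_in − Q C − k V C.
At steady state: 0 = Q C_in − (Q + kV) C_ss, so C_ss = Q C_in/(Q + kV).
C_ss = 47.1·4.23/(47.1 + 0.0288·1250) = 199.23/83.100 = 2.3975 mol/L.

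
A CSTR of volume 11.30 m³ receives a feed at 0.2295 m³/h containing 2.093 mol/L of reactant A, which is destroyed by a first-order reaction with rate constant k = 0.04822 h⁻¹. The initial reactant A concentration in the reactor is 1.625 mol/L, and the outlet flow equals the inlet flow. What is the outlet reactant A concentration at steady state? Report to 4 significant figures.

V dC/dt = Q(C_in − C) − k V C.
At steady state: 0 = Q C_in − (Q + kV) C_ss, so C_ss = Q C_in/(Q + kV).
C_ss = 0.2295·2.093/(0.2295 + 0.04822·11.30) = 0.480344/0.774386 = 0.620289 mol/L.

0.6203 mol/L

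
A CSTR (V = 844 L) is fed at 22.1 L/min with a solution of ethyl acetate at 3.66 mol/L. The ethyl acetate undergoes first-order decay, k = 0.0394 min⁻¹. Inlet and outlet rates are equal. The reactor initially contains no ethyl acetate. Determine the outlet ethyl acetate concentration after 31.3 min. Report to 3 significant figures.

1.27 mol/L

Species balance: V dC/dt = Q C_in − Q C − k V C.
dC/dt = (Q/V) C_in − (Q/V + k) C; effective rate a = Q/V + k = 0.026185 + 0.0394 = 0.065585 min⁻¹.
C_ss = Q C_in/(Q + kV) = 1.4613 mol/L; C(t) = C_ss + (C₀ − C_ss) e^(−a t).
C(31.3) = 1.4613 + (-1.4613)·e^(−0.065585·31.3) = 1.4613 + (-1.4613)·0.12837 = 1.2737 mol/L.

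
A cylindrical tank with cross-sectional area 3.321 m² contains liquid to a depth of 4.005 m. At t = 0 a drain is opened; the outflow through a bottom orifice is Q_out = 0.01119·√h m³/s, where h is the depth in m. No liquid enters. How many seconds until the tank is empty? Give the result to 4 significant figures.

With no inflow, A dh/dt = −0.01119 √h.
Separate and integrate: 2(√h − √h₀) = −(0.01119/A) t.
Tank is empty when √h = 0: t_empty = 2A√h₀/0.01119.
t_empty = 2·3.321·√4.005/0.01119 = 6.64200·2.00125/0.01119 = 1187.87 s.

1188 s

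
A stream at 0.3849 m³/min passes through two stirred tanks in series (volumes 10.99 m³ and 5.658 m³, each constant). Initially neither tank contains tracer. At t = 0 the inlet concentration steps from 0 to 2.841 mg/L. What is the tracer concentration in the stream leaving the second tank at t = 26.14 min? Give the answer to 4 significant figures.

1.006 mg/L

Species balance on tank i: dCᵢ/dt = (Cᵢ₋₁ − Cᵢ)/τᵢ with τᵢ = Vᵢ/Q.
τ₁ = 10.99/0.3849 = 28.5529 min; τ₂ = 5.658/0.3849 = 14.6999 min.
Tank 1: C₁ = C_in(1 − e^(−t/τ₁)). Tank 2 (τ₁ ≠ τ₂): C₂ = C_in[1 − (τ₁ e^(−t/τ₁) − τ₂ e^(−t/τ₂))/(τ₁ − τ₂)].
At t = 26.14: e^(−t/τ₁) = 0.400319, e^(−t/τ₂) = 0.168935.
C₂ = 2.841·[1 − (28.5529·0.400319 − 14.6999·0.168935)/(13.8529)] = 2.841·0.354151 = 1.00614 mg/L.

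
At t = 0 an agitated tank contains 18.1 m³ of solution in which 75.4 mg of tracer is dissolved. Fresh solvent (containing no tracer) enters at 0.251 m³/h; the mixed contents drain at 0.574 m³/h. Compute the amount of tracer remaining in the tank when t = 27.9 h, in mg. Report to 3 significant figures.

22.2 mg

Total volume: dV/dt = Q_in − Q_out = -0.32300 m³/h, so V(t) = 18.1 − 0.32300 t and V(27.9) = 9.0883 m³.
Species balance (pure solvent in): dm/dt = −Q_out · m/V(t).
Separate: dm/m = −Q_out dt/V(t) ⇒ ln(m/m₀) = −(Q_out/(Q_in−Q_out)) ln(V/V₀).
m = m₀ (V₀/V)^(Q_out/(Q_in−Q_out)) = 75.4 × (18.1/9.0883)^(-1.7771) = 22.165 mg.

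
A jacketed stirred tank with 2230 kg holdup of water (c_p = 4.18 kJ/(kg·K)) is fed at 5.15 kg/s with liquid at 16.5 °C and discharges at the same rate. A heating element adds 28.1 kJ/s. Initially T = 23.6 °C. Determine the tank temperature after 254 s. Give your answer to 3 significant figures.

Unsteady energy balance on the tank contents: M c_p dT/dt = ṁ c_p (T_in − T) + 28.1.
τ = M/ṁ = 433.01 s; T_ss = T_in + Q̇/(ṁ c_p) = 16.5 + 28.1/(5.15·4.18) = 17.805 °C.
T approaches T_ss exponentially: T(t) = T_ss + (T₀ − T_ss) e^(−t/τ).
T(254) = 17.805 + (5.7947)·e^(−254/433.01) = 17.805 + (5.7947)·0.55622 = 21.028 °C.

21.0 °C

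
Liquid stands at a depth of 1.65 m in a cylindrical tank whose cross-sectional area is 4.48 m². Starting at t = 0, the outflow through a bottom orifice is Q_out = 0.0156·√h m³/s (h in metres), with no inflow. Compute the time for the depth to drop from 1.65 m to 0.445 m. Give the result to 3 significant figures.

Unsteady balance on liquid volume: A dh/dt = −0.0156 √h.
Separate and integrate: 2(√h − √h₀) = −(0.0156/A) t.
t = 2A(√h₀ − √h)/0.0156 = 2·4.48·(√1.65 − √0.445)/0.0156
  = 8.9600 × (1.2845 − 0.66708) / 0.0156 = 354.63 s.

355 s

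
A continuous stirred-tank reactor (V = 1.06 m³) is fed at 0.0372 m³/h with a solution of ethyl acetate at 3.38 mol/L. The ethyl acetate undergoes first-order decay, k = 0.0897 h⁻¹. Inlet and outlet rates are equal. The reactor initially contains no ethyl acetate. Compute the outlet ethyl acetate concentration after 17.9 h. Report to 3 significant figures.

0.849 mol/L

V dC/dt = Q(C_in − C) − k V C.
dC/dt = (Q/V) C_in − (Q/V + k) C; effective rate a = Q/V + k = 0.035094 + 0.0897 = 0.12479 h⁻¹.
C_ss = Q C_in/(Q + kV) = 0.95051 mol/L; C(t) = C_ss + (C₀ − C_ss) e^(−a t).
C(17.9) = 0.95051 + (-0.95051)·e^(−0.12479·17.9) = 0.95051 + (-0.95051)·0.10712 = 0.84870 mol/L.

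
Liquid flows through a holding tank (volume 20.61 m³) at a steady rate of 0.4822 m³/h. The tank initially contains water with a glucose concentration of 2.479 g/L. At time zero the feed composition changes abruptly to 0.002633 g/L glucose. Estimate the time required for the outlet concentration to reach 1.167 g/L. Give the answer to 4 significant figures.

32.25 h

Unsteady species balance (constant V, well mixed): V dC/dt = Q(C_in − C), so τ = V/Q = 42.7416 h.
C(t) = C_in + (C₀ − C_in) e^(−t/τ). Set C = 1.167 and solve for t:
e^(−t/τ) = (C − C_in)/(C₀ − C_in) = (1.167 − 0.002633)/(2.479 − 0.002633) = 0.470192
t = −τ ln(…) = 42.7416 × 0.754615 = 32.2535 h.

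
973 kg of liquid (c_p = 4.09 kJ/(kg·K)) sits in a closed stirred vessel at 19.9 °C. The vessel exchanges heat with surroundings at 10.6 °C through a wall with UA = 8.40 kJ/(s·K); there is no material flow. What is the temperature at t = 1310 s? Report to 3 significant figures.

11.2 °C

Lumped-capacitance energy balance: M c_p dT/dt = UA(T_amb − T).
dT/dt = (T_ss − T)/τ with T_ss = T_amb = 10.600 °C, τ = M c_p/UA = 973·4.09/8.40 = 473.76 s.
Integrating: T(t) = T_ss + (T₀ − T_ss) e^(−t/τ).
T(1310) = 10.600 + (9.3000)·0.062968 = 11.186 °C.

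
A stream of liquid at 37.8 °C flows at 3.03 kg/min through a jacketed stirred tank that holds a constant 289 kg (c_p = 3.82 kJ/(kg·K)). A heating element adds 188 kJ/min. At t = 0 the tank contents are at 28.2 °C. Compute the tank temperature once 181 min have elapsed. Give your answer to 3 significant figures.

50.2 °C

Unsteady energy balance on the tank contents: M c_p dT/dt = ṁ c_p (T_in − T) + 188.
τ = M/ṁ = 95.380 min; T_ss = T_in + Q̇/(ṁ c_p) = 37.8 + 188/(3.03·3.82) = 54.042 °C.
This is linear first-order; T(t) = T_ss + (T₀ − T_ss) e^(−t/τ).
T(181) = 54.042 + (-25.842)·e^(−181/95.380) = 54.042 + (-25.842)·0.14992 = 50.168 °C.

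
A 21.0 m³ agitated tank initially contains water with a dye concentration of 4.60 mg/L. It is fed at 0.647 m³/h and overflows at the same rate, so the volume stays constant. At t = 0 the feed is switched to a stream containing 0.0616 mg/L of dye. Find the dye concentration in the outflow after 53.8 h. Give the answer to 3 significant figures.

Unsteady species balance (constant V, well mixed): V dC/dt = Q(C_in − C).
So dC/dt = (C_in − C)/τ with τ = V/Q = 21.0/0.647 = 32.457 h.
C approaches C_in exponentially: C(t) = C_in + (C₀ − C_in) e^(−t/τ).
C(53.8) = 0.0616 + (4.60 − 0.0616)·e^(−53.8/32.457) = 0.0616 + (4.5384)·0.19060 = 0.92664 mg/L.

0.927 mg/L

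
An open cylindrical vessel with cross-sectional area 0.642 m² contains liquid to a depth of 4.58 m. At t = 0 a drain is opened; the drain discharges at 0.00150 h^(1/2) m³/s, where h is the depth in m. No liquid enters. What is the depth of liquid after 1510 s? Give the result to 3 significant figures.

Mass balance (ρ constant): A dh/dt = −0.00150 √h.
∫ h^(−1/2) dh = −(0.00150/A) ∫ dt, giving 2√h = 2√h₀ − (0.00150/A) t.
√h = √4.58 − 0.00150·1510/(2·0.642) = 2.1401 − 1.7640 = 0.37607.
h = 0.37607² = 0.14143 m.

0.141 m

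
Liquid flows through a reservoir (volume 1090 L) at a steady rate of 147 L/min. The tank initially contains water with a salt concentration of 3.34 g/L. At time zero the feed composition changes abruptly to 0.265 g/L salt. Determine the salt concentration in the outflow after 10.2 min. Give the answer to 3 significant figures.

1.04 g/L

Species balance on the tank: V dC/dt = Q(C_in − C).
Time constant τ = V/Q = 1090/147 = 7.4150 min.
This is linear first-order; C(t) = C_in + (C₀ − C_in) e^(−t/τ).
C(10.2) = 0.265 + (3.34 − 0.265)·e^(−10.2/7.4150) = 0.265 + (3.0750)·0.25269 = 1.0420 g/L.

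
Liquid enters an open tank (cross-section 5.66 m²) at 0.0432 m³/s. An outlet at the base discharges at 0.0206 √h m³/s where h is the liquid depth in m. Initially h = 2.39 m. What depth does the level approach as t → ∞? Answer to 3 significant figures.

Level balance: A dh/dt = 0.0432 − 0.0206 √h. Setting dh/dt = 0:
Q_in = 0.0206 √h_ss ⇒ √h_ss = 0.0432/0.0206 = 2.0971.
h_ss = 2.0971² = 4.3978 m. (Since h₀ = 2.39 m < h_ss, the level will rise toward this value.)

4.40 m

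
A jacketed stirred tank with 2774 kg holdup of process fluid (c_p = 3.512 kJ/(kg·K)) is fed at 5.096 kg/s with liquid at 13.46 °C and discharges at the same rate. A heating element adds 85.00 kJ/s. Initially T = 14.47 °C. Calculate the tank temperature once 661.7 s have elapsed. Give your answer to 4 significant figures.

M c_p dT/dt = ṁ c_p (T_in − T) + Q̇.
Rearrange: dT/dt = (T_ss − T)/τ with τ = M/ṁ = 544.349 s and T_ss = T_in + Q̇/(ṁ c_p) = 18.2094 °C.
Solution: T(t) = T_ss + (T₀ − T_ss) e^(−t/τ).
T(661.7) = 18.2094 + (-3.73936)·e^(−661.7/544.349) = 18.2094 + (-3.73936)·0.296538 = 17.1005 °C.

17.10 °C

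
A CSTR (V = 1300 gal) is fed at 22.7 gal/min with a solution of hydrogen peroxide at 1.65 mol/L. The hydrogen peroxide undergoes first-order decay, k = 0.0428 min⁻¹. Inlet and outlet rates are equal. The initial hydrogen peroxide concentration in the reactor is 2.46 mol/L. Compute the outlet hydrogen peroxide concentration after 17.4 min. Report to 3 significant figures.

1.17 mol/L

Accumulation = in − out − consumed: V dC/dt = Q C_in − Q C − k V C.
This is linear with rate a = Q/V + k = 0.060262 min⁻¹.
C_ss = Q C_in/(Q + kV) = 0.47811 mol/L; C(t) = C_ss + (C₀ − C_ss) e^(−a t).
C(17.4) = 0.47811 + (1.9819)·e^(−0.060262·17.4) = 0.47811 + (1.9819)·0.35045 = 1.1727 mol/L.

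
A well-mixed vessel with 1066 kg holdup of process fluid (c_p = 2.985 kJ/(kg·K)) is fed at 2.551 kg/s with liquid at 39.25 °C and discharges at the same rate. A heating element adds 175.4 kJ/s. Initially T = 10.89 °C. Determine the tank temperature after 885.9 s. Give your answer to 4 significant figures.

56.12 °C

M c_p dT/dt = ṁ c_p (T_in − T) + Q̇.
Rearrange: dT/dt = (T_ss − T)/τ with τ = M/ṁ = 417.875 s and T_ss = T_in + Q̇/(ṁ c_p) = 62.2843 °C.
Solution: T(t) = T_ss + (T₀ − T_ss) e^(−t/τ).
T(885.9) = 62.2843 + (-51.3943)·e^(−885.9/417.875) = 62.2843 + (-51.3943)·0.120030 = 56.1154 °C.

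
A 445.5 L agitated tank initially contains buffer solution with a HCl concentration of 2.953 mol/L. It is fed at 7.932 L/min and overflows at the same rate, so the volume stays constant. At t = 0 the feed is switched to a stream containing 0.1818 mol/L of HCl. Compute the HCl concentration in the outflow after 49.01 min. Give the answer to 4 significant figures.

1.340 mol/L

Species balance on the tank: V dC/dt = Q(C_in − C).
Time constant τ = V/Q = 445.5/7.932 = 56.1649 min.
This is linear first-order; C(t) = C_in + (C₀ − C_in) e^(−t/τ).
C(49.01) = 0.1818 + (2.953 − 0.1818)·e^(−49.01/56.1649) = 0.1818 + (2.77120)·0.417860 = 1.33977 mol/L.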